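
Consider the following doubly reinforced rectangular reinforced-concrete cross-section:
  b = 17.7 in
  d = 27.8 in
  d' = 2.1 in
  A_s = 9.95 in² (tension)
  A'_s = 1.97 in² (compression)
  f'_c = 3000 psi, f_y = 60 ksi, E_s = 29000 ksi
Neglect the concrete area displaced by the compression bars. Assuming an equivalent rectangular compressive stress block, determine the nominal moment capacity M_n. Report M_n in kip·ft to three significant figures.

Assume both steels yield.
a = (A_s − A'_s) f_y/(0.85 f'_c b) = (9.95 − 1.97) × 60/(0.85 × 3 × 17.7) = 10.608 in.
c = a/β₁ = 10.608/0.85 = 12.480 in; ε'_s = 0.003(c − d')/c = 0.0025 ≥ ε_y = 0.0021, so the compression steel yields.
M_n = (A_s − A'_s) f_y (d − a/2) + A'_s f_y (d − d') = 478.8 × (27.8 − 5.304) + 118.2 × (27.8 − 2.1) = 10771.1 + 3037.7 = 13808.8 kip·in = 13808.8/12 = 1150.73 kip·ft.

M_n ≈ 1150 kip·ft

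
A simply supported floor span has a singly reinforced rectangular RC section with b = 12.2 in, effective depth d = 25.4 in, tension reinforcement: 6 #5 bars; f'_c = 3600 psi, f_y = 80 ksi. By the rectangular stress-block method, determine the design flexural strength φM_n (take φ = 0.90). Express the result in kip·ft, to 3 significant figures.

A_s = 6 × 0.31 = 1.86 in².
T = A_s f_y = 1.86 × 80 = 148.8 kips.
a = T/(0.85 f'_c b) = 148.8/(0.85 × 3.6 × 12.2) = 3.986 in.
M_n = T(d − a/2) = 148.8 × (25.4 − 1.993) = 3483.0 kip·in = 3483.0/12 = 290.25 kip·ft.
φM_n = 0.90 × 290.25 = 261.23 kip·ft.

φM_n ≈ 261 kip·ft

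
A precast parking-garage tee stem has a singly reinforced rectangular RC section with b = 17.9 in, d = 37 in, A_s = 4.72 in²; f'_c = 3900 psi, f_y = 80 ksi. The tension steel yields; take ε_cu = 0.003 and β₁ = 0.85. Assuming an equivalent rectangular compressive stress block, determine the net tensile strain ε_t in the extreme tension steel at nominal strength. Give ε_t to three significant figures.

a = A_s f_y/(0.85 f'_c b) = 6.363 in.
β₁ = 0.85, so c = a/β₁ = 6.363/0.85 = 7.486 in.
From the linear strain diagram with ε_cu = 0.003: ε_t = 0.003 (d − c)/c = 0.003 × (37 − 7.486)/7.486 = 0.0118.
Since ε_t ≥ 0.005, the section is tension-controlled.

ε_t ≈ 0.0118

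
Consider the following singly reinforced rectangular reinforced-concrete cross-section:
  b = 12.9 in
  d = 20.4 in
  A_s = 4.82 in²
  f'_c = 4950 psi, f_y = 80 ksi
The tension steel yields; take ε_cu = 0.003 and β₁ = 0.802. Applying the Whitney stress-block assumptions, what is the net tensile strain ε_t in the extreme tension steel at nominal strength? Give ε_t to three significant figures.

ε_t ≈ 0.00391

a = A_s f_y/(0.85 f'_c b) = 7.104 in.
β₁ = 0.802, so c = a/β₁ = 7.104/0.802 = 8.858 in.
From the linear strain diagram with ε_cu = 0.003: ε_t = 0.003 (d − c)/c = 0.003 × (20.4 − 8.858)/8.858 = 0.00391.
ε_t < 0.004 — the section is over-reinforced for flexure under ACI limits.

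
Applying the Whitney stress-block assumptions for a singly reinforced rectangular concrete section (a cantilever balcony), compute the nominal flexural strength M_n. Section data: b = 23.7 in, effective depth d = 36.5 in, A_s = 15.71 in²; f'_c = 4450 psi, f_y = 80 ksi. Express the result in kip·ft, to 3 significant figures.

T = A_s f_y = 15.71 × 80 = 1256.8 kips.
a = T/(0.85 f'_c b) = 1256.8/(0.85 × 4.45 × 23.7) = 14.020 in.
M_n = T(d − a/2) = 1256.8 × (36.5 − 7.01) = 37063.0 kip·in = 37063.0/12 = 3088.58 kip·ft.

M_n ≈ 3090 kip·ft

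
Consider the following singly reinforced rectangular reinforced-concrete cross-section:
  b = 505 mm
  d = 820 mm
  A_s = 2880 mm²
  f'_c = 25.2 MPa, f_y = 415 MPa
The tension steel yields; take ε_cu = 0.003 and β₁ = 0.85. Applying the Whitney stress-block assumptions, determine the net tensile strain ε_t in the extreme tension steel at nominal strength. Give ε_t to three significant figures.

ε_t ≈ 0.0159

a = A_s f_y/(0.85 f'_c b) = 110.49 mm.
β₁ = 0.85, so c = a/β₁ = 110.49/0.85 = 129.99 mm.
From the linear strain diagram with ε_cu = 0.003: ε_t = 0.003 (d − c)/c = 0.003 × (820 − 129.99)/129.99 = 0.0159.
Since ε_t ≥ 0.005, the section is tension-controlled.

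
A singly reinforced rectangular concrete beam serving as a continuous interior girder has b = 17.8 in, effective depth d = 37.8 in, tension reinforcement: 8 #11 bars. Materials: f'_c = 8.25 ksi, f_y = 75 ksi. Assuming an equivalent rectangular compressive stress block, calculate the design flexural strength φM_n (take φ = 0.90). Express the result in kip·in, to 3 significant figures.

φM_n ≈ 28700 kip·in

A_s = 8 × 1.56 = 12.48 in².
T = A_s f_y = 12.48 × 75 = 936 kips.
a = T/(0.85 f'_c b) = 936/(0.85 × 8.25 × 17.8) = 7.499 in.
M_n = T(d − a/2) = 936 × (37.8 − 3.7495) = 31871.3 kip·in.
φM_n = 0.90 × 31871.3 = 28684.2 kip·in.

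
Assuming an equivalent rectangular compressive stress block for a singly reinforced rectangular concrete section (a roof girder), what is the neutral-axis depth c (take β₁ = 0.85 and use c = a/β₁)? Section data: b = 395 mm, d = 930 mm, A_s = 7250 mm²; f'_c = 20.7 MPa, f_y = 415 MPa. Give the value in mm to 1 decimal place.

T = A_s f_y = 7250 × 415 = 3008750 N = 3008.75 kN.
Setting C = 0.85 f'_c a b equal to T: a = 3008750/(0.85 × 20.7 × 395) = 432.912 mm.
With β₁ = 0.85, c = a/β₁ = 432.912/0.85 = 509.3 mm.

c ≈ 509.3 mm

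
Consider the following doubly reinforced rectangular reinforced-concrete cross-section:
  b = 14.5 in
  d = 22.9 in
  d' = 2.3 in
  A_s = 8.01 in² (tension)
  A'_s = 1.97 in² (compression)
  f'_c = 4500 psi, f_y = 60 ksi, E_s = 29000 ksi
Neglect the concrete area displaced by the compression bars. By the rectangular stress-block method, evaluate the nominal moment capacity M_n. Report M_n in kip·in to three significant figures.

Assume both steels yield.
a = (A_s − A'_s) f_y/(0.85 f'_c b) = (8.01 − 1.97) × 60/(0.85 × 4.5 × 14.5) = 6.534 in.
c = a/β₁ = 6.534/0.825 = 7.920 in; ε'_s = 0.003(c − d')/c = 0.0021 ≥ ε_y = 0.0021, so the compression steel yields.
M_n = (A_s − A'_s) f_y (d − a/2) + A'_s f_y (d − d') = 362.4 × (22.9 − 3.267) + 118.2 × (22.9 − 2.3) = 7115.0 + 2434.9 = 9549.9 kip·in.

M_n ≈ 9550 kip·in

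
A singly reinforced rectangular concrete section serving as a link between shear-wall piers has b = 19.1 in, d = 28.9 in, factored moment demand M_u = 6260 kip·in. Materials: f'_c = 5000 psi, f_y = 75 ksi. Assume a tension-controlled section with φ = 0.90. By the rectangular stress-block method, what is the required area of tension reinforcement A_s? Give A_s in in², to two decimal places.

M_n = M_u/φ = 6260/0.90 = 6955.56 kip·in.
From M_n = 0.85 f'_c a b (d − a/2):
a = d − √(d² − 2M_n/(0.85 f'_c b)) = 28.9 − √(28.9² − 2 × 6955.56/(0.85 × 5 × 19.1)) = 3.135 in.
A_s = 0.85 f'_c a b / f_y = 0.85 × 5 × 3.135 × 19.1 / 75 = 3.393 in².

A_s ≈ 3.39 in²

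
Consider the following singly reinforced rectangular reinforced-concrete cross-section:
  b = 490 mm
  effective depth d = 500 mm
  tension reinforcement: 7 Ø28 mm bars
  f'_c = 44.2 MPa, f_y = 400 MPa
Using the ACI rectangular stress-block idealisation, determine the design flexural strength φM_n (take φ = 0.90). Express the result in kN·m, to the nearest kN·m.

A_s = 7 × 616 = 4312 mm².
T = A_s f_y = 4312 × 400 = 1724800 N = 1724.8 kN.
From C = T: a = T/(0.85 f'_c b) = 1724800/(0.85 × 44.2 × 490) = 93.69 mm.
M_n = T(d − a/2) = 1724.8 kN × (500 − 46.845) mm = 781.60 kN·m.
φM_n = 0.90 × 781.60 = 703.44 kN·m.

φM_n ≈ 703 kN·m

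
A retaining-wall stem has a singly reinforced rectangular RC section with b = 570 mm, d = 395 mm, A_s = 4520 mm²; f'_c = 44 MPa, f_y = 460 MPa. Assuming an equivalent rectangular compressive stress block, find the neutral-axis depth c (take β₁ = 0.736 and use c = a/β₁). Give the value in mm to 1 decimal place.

c ≈ 132.5 mm

T = A_s f_y = 4520 × 460 = 2079200 N = 2079.2 kN.
Setting C = 0.85 f'_c a b equal to T: a = 2079200/(0.85 × 44 × 570) = 97.533 mm.
With β₁ = 0.736, c = a/β₁ = 97.533/0.736 = 132.5 mm.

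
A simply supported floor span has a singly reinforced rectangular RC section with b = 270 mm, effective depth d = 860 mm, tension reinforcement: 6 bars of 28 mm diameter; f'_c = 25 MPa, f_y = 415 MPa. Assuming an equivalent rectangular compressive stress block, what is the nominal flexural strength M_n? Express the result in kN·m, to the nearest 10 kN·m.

A_s = 6 × 616 = 3696 mm².
T = A_s f_y = 3696 × 415 = 1533840 N = 1533.84 kN.
From C = T: a = T/(0.85 f'_c b) = 1533840/(0.85 × 25 × 270) = 267.34 mm.
M_n = T(d − a/2) = 1533.84 kN × (860 − 133.67) mm = 1114.07 kN·m.

M_n ≈ 1110 kN·m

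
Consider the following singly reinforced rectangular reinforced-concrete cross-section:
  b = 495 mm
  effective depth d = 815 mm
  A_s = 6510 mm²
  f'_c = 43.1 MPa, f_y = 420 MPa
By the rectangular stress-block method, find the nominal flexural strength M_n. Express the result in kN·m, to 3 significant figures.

M_n ≈ 2020 kN·m

T = A_s f_y = 6510 × 420 = 2734200 N = 2734.2 kN.
From C = T: a = T/(0.85 f'_c b) = 2734200/(0.85 × 43.1 × 495) = 150.77 mm.
M_n = T(d − a/2) = 2734.2 kN × (815 − 75.385) mm = 2022.26 kN·m.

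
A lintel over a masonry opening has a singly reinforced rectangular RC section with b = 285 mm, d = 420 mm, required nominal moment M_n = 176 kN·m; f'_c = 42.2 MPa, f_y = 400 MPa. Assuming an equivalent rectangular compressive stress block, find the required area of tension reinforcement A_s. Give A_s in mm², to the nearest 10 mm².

With M_n = 0.85 f'_c a b (d − a/2), solve the quadratic for a:
a = d − √(d² − 2M_n/(0.85 f'_c b)) = 420 − √(420² − 2 × 176×10⁶/(0.85 × 42.2 × 285)) = 43.21 mm.
A_s = 0.85 f'_c a b / f_y = 0.85 × 42.2 × 43.21 × 285 / 400 = 1104.3 mm².

A_s ≈ 1100 mm²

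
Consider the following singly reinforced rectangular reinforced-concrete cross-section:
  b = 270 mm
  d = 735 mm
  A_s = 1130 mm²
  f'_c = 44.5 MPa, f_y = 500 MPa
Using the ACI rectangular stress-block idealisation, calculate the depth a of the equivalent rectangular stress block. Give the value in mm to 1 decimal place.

a ≈ 55.3 mm

T = A_s f_y = 1130 × 500 = 565000 N = 565 kN.
Setting C = 0.85 f'_c a b equal to T: a = 565000/(0.85 × 44.5 × 270) = 55.3 mm.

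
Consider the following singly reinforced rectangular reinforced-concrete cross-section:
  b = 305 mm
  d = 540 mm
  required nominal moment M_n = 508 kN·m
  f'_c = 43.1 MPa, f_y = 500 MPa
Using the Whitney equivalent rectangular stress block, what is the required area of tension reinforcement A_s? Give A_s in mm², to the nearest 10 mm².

With M_n = 0.85 f'_c a b (d − a/2), solve the quadratic for a:
a = d − √(d² − 2M_n/(0.85 f'_c b)) = 540 − √(540² − 2 × 508×10⁶/(0.85 × 43.1 × 305)) = 92.04 mm.
A_s = 0.85 f'_c a b / f_y = 0.85 × 43.1 × 92.04 × 305 / 500 = 2056.9 mm².

A_s ≈ 2060 mm²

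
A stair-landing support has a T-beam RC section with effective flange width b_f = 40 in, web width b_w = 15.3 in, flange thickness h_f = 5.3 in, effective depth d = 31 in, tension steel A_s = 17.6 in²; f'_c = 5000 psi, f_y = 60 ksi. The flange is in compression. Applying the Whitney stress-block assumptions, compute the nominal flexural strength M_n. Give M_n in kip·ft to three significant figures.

M_n ≈ 2450 kip·ft

Tension: T = A_s f_y = 17.6 × 60 = 1056 kips.
Try a within the flange: a = T/(0.85 f'_c b_f) = 1056/(0.85 × 5 × 40) = 6.212 in.
a = 6.212 > h_f = 5.3 in: the block extends into the web. Split into flange-overhang and web parts.
C_f = 0.85 f'_c (b_f − b_w) h_f = 0.85 × 5 × (40 − 15.3) × 5.3 = 556.4 kips.
Remaining web compression depth: a_w = (T − C_f)/(0.85 f'_c b_w) = (1056 − 556.4)/(0.85 × 5 × 15.3) = 7.683 in.
M_n = C_f(d − h_f/2) + (T − C_f)(d − a_w/2) = 556.4 × (31 − 2.65) + 499.6 × (31 − 3.8415) = 15773.9 + 13568.4 = 29342.3 kip·in.
M_n = 29342.3/12 = 2445.19 kip·ft.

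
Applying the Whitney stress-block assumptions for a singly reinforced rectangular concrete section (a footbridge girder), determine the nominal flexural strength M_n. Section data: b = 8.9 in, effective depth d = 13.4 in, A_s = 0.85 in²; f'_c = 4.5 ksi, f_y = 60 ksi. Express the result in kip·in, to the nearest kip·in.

M_n ≈ 645 kip·in

T = A_s f_y = 0.85 × 60 = 51 kips.
a = T/(0.85 f'_c b) = 51/(0.85 × 4.5 × 8.9) = 1.498 in.
M_n = T(d − a/2) = 51 × (13.4 − 0.749) = 645.2 kip·in.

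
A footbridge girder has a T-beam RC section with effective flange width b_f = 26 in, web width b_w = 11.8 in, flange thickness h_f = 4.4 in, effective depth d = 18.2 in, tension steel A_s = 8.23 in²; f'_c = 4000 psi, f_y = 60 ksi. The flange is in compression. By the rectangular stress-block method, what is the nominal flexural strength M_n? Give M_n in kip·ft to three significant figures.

Tension: T = A_s f_y = 8.23 × 60 = 493.8 kips.
Try a within the flange: a = T/(0.85 f'_c b_f) = 493.8/(0.85 × 4 × 26) = 5.586 in.
a = 5.586 > h_f = 4.4 in: the block extends into the web. Split into flange-overhang and web parts.
C_f = 0.85 f'_c (b_f − b_w) h_f = 0.85 × 4 × (26 − 11.8) × 4.4 = 212.4 kips.
Remaining web compression depth: a_w = (T − C_f)/(0.85 f'_c b_w) = (493.8 − 212.4)/(0.85 × 4 × 11.8) = 7.014 in.
M_n = C_f(d − h_f/2) + (T − C_f)(d − a_w/2) = 212.4 × (18.2 − 2.2) + 281.4 × (18.2 − 3.507) = 3398.4 + 4134.6 = 7533.0 kip·in.
M_n = 7533.0/12 = 627.75 kip·ft.

M_n ≈ 628 kip·ft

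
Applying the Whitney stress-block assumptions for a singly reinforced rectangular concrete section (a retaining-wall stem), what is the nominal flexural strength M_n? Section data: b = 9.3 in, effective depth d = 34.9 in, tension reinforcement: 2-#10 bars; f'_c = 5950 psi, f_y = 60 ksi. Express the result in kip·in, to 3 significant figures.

M_n ≈ 5070 kip·in

A_s = 2 × 1.27 = 2.54 in².
T = A_s f_y = 2.54 × 60 = 152.4 kips.
a = T/(0.85 f'_c b) = 152.4/(0.85 × 5.95 × 9.3) = 3.240 in.
M_n = T(d − a/2) = 152.4 × (34.9 − 1.62) = 5071.9 kip·in.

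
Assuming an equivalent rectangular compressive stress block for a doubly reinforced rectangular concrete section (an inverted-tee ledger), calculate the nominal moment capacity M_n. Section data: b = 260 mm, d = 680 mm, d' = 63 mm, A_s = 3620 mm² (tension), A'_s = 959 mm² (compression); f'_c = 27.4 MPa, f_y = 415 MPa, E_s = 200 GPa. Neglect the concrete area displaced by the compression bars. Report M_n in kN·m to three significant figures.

Assume both tension and compression steel yield.
Net tension couple steel: A_s − A'_s = 2661 mm².
a = (A_s − A'_s) f_y / (0.85 f'_c b) = 1104315/(0.85 × 27.4 × 260) = 182.37 mm.
c = a/β₁ = 182.37/0.85 = 214.55 mm; ε'_s = 0.003(c − d')/c = 0.0021 ≥ f_y/E_s = 0.0021, so compression steel does yield.
M_n = (A_s − A'_s) f_y (d − a/2) + A'_s f_y (d − d') = [1104315 × (680 − 91.185) + 397985 × (680 − 63)] × 10⁻⁶ = 650.24 + 245.56 = 895.80 kN·m.

M_n ≈ 896 kN·m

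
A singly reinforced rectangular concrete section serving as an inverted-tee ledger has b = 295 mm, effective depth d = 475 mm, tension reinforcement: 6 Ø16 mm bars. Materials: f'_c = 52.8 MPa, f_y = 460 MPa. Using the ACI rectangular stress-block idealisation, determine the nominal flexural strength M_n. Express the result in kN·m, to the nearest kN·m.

A_s = 6 × 201 = 1206 mm².
T = A_s f_y = 1206 × 460 = 554760 N = 554.76 kN.
From C = T: a = T/(0.85 f'_c b) = 554760/(0.85 × 52.8 × 295) = 41.90 mm.
M_n = T(d − a/2) = 554.76 kN × (475 − 20.95) mm = 251.89 kN·m.

M_n ≈ 252 kN·m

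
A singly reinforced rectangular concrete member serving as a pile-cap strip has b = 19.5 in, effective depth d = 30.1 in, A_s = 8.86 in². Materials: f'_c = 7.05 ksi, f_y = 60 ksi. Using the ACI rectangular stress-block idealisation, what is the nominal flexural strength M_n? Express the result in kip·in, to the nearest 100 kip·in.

M_n ≈ 14800 kip·in

T = A_s f_y = 8.86 × 60 = 531.6 kips.
a = T/(0.85 f'_c b) = 531.6/(0.85 × 7.05 × 19.5) = 4.549 in.
M_n = T(d − a/2) = 531.6 × (30.1 − 2.2745) = 14792.0 kip·in.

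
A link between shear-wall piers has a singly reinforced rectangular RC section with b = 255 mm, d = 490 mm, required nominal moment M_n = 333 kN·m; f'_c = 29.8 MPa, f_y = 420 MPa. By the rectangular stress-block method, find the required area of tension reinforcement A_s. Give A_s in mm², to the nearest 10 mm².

A_s ≈ 1840 mm²

With M_n = 0.85 f'_c a b (d − a/2), solve the quadratic for a:
a = d − √(d² − 2M_n/(0.85 f'_c b)) = 490 − √(490² − 2 × 333×10⁶/(0.85 × 29.8 × 255)) = 119.88 mm.
A_s = 0.85 f'_c a b / f_y = 0.85 × 29.8 × 119.88 × 255 / 420 = 1843.6 mm².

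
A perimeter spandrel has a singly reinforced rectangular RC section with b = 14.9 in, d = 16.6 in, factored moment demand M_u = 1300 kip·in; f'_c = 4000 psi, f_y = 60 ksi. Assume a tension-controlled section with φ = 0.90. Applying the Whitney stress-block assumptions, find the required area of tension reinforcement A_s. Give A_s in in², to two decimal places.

A_s ≈ 1.53 in²

M_n = M_u/φ = 1300/0.90 = 1444.44 kip·in.
From M_n = 0.85 f'_c a b (d − a/2):
a = d − √(d² − 2M_n/(0.85 f'_c b)) = 16.6 − √(16.6² − 2 × 1444.44/(0.85 × 4 × 14.9)) = 1.817 in.
A_s = 0.85 f'_c a b / f_y = 0.85 × 4 × 1.817 × 14.9 / 60 = 1.534 in².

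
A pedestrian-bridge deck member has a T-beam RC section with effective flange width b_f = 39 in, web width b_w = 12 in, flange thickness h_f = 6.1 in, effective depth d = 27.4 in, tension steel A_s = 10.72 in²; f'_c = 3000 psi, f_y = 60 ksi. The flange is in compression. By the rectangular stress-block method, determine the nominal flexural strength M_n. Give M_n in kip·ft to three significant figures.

M_n ≈ 1290 kip·ft

Tension: T = A_s f_y = 10.72 × 60 = 643.2 kips.
Try a within the flange: a = T/(0.85 f'_c b_f) = 643.2/(0.85 × 3 × 39) = 6.468 in.
a = 6.468 > h_f = 6.1 in: the block extends into the web. Split into flange-overhang and web parts.
C_f = 0.85 f'_c (b_f − b_w) h_f = 0.85 × 3 × (39 − 12) × 6.1 = 420.0 kips.
Remaining web compression depth: a_w = (T − C_f)/(0.85 f'_c b_w) = (643.2 − 420.0)/(0.85 × 3 × 12) = 7.294 in.
M_n = C_f(d − h_f/2) + (T − C_f)(d − a_w/2) = 420.0 × (27.4 − 3.05) + 223.2 × (27.4 − 3.647) = 10227.0 + 5301.7 = 15528.7 kip·in.
M_n = 15528.7/12 = 1294.06 kip·ft.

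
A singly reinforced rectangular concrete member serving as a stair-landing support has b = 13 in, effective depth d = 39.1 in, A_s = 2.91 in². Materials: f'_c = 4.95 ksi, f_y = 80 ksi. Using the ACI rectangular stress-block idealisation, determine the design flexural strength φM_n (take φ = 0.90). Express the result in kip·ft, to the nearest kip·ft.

T = A_s f_y = 2.91 × 80 = 232.8 kips.
a = T/(0.85 f'_c b) = 232.8/(0.85 × 4.95 × 13) = 4.256 in.
M_n = T(d − a/2) = 232.8 × (39.1 − 2.128) = 8607.1 kip·in = 8607.1/12 = 717.26 kip·ft.
φM_n = 0.90 × 717.26 = 645.53 kip·ft.

φM_n ≈ 646 kip·ft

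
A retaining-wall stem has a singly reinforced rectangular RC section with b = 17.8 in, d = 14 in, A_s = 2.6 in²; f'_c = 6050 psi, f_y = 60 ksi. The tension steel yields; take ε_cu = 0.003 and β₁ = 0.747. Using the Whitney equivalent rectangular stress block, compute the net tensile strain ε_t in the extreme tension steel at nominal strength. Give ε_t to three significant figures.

ε_t ≈ 0.0154

a = A_s f_y/(0.85 f'_c b) = 1.704 in.
β₁ = 0.747, so c = a/β₁ = 1.704/0.747 = 2.281 in.
From the linear strain diagram with ε_cu = 0.003: ε_t = 0.003 (d − c)/c = 0.003 × (14 − 2.281)/2.281 = 0.0154.
Since ε_t ≥ 0.005, the section is tension-controlled.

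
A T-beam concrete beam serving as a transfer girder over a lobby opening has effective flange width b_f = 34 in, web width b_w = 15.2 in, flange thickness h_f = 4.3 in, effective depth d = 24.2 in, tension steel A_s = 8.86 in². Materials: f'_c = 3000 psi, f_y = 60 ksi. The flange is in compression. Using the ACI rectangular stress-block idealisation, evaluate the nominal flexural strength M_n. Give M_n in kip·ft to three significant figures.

Tension: T = A_s f_y = 8.86 × 60 = 531.6 kips.
Try a within the flange: a = T/(0.85 f'_c b_f) = 531.6/(0.85 × 3 × 34) = 6.131 in.
a = 6.131 > h_f = 4.3 in: the block extends into the web. Split into flange-overhang and web parts.
C_f = 0.85 f'_c (b_f − b_w) h_f = 0.85 × 3 × (34 − 15.2) × 4.3 = 206.1 kips.
Remaining web compression depth: a_w = (T − C_f)/(0.85 f'_c b_w) = (531.6 − 206.1)/(0.85 × 3 × 15.2) = 8.398 in.
M_n = C_f(d − h_f/2) + (T − C_f)(d − a_w/2) = 206.1 × (24.2 − 2.15) + 325.5 × (24.2 − 4.199) = 4544.5 + 6510.3 = 11054.8 kip·in.
M_n = 11054.8/12 = 921.23 kip·ft.

M_n ≈ 921 kip·ft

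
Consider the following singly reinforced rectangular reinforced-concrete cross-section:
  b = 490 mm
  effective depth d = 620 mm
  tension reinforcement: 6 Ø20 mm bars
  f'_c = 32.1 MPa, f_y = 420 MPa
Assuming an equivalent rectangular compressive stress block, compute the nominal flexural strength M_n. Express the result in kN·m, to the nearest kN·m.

A_s = 6 × 314 = 1884 mm².
T = A_s f_y = 1884 × 420 = 791280 N = 791.28 kN.
From C = T: a = T/(0.85 f'_c b) = 791280/(0.85 × 32.1 × 490) = 59.18 mm.
M_n = T(d − a/2) = 791.28 kN × (620 − 29.59) mm = 467.18 kN·m.

M_n ≈ 467 kN·m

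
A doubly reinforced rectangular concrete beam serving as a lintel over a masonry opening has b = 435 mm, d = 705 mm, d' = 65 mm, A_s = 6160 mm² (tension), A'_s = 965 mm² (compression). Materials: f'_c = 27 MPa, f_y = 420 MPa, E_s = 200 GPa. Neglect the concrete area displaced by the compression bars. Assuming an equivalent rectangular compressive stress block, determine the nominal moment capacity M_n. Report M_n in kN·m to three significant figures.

M_n ≈ 1560 kN·m

Assume both tension and compression steel yield.
Net tension couple steel: A_s − A'_s = 5195 mm².
a = (A_s − A'_s) f_y / (0.85 f'_c b) = 2181900/(0.85 × 27 × 435) = 218.56 mm.
c = a/β₁ = 218.56/0.85 = 257.13 mm; ε'_s = 0.003(c − d')/c = 0.0022 ≥ f_y/E_s = 0.0021, so compression steel does yield.
M_n = (A_s − A'_s) f_y (d − a/2) + A'_s f_y (d − d') = [2181900 × (705 − 109.28) + 405300 × (705 − 65)] × 10⁻⁶ = 1299.80 + 259.39 = 1559.19 kN·m.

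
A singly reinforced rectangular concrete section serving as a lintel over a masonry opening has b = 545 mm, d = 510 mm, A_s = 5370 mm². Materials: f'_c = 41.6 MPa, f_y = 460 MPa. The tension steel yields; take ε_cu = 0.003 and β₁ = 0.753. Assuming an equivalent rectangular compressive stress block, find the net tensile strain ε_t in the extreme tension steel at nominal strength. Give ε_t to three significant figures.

a = A_s f_y/(0.85 f'_c b) = 128.18 mm.
β₁ = 0.753, so c = a/β₁ = 128.18/0.753 = 170.23 mm.
From the linear strain diagram with ε_cu = 0.003: ε_t = 0.003 (d − c)/c = 0.003 × (510 − 170.23)/170.23 = 0.00599.
Since ε_t ≥ 0.005, the section is tension-controlled.

ε_t ≈ 0.00599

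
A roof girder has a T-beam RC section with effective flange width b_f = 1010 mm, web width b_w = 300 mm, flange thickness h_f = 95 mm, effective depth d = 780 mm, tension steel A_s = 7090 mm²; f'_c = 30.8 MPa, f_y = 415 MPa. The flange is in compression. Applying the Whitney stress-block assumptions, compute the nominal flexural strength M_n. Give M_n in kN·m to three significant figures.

M_n ≈ 2120 kN·m

Tension: T = A_s f_y = 7090 × 415 = 2942350 N.
Try a within the flange: a = T/(0.85 f'_c b_f) = 2942350/(0.85 × 30.8 × 1010) = 111.28 mm.
a = 111.28 > h_f = 95 mm: the block extends into the web. Split into flange-overhang and web parts.
C_f = 0.85 f'_c (b_f − b_w) h_f = 0.85 × 30.8 × (1010 − 300) × 95 = 1765841 N.
Remaining web compression depth: a_w = (T − C_f)/(0.85 f'_c b_w) = (2942350 − 1765841)/(0.85 × 30.8 × 300) = 149.80 mm.
M_n = C_f(d − h_f/2) + (T − C_f)(d − a_w/2) = 1765841 × (780 − 47.5) + 1176509 × (780 − 74.9) = 1293.48 + 829.56 = 2123.04 × 10⁶ N·mm.
M_n = 2123.04 kN·m.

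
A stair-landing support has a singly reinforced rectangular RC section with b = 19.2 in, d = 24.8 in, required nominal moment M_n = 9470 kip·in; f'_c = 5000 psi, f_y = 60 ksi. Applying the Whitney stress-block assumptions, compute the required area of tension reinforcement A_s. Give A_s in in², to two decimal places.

From M_n = 0.85 f'_c a b (d − a/2):
a = d − √(d² − 2M_n/(0.85 f'_c b)) = 24.8 − √(24.8² − 2 × 9470/(0.85 × 5 × 19.2)) = 5.231 in.
A_s = 0.85 f'_c a b / f_y = 0.85 × 5 × 5.231 × 19.2 / 60 = 7.114 in².

A_s ≈ 7.11 in²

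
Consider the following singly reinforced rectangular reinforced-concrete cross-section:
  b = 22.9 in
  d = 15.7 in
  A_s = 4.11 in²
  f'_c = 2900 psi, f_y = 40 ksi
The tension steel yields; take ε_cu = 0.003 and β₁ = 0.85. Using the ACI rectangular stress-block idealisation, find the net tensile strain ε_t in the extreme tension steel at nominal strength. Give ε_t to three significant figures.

ε_t ≈ 0.0107

a = A_s f_y/(0.85 f'_c b) = 2.912 in.
β₁ = 0.85, so c = a/β₁ = 2.912/0.85 = 3.426 in.
From the linear strain diagram with ε_cu = 0.003: ε_t = 0.003 (d − c)/c = 0.003 × (15.7 − 3.426)/3.426 = 0.0107.
Since ε_t ≥ 0.005, the section is tension-controlled.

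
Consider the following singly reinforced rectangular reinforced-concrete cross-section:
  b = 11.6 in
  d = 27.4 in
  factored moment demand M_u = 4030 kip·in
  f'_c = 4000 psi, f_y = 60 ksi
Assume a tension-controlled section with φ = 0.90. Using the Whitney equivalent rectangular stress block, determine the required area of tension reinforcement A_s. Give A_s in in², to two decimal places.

A_s ≈ 2.97 in²

M_n = M_u/φ = 4030/0.90 = 4477.78 kip·in.
From M_n = 0.85 f'_c a b (d − a/2):
a = d − √(d² − 2M_n/(0.85 f'_c b)) = 27.4 − √(27.4² − 2 × 4477.78/(0.85 × 4 × 11.6)) = 4.516 in.
A_s = 0.85 f'_c a b / f_y = 0.85 × 4 × 4.516 × 11.6 / 60 = 2.969 in².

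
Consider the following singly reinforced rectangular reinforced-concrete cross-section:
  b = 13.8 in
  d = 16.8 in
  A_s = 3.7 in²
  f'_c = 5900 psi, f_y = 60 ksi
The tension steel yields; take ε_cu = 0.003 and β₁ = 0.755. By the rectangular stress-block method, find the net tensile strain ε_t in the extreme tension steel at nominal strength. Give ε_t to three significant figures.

a = A_s f_y/(0.85 f'_c b) = 3.208 in.
β₁ = 0.755, so c = a/β₁ = 3.208/0.755 = 4.249 in.
From the linear strain diagram with ε_cu = 0.003: ε_t = 0.003 (d − c)/c = 0.003 × (16.8 − 4.249)/4.249 = 0.00886.
Since ε_t ≥ 0.005, the section is tension-controlled.

ε_t ≈ 0.00886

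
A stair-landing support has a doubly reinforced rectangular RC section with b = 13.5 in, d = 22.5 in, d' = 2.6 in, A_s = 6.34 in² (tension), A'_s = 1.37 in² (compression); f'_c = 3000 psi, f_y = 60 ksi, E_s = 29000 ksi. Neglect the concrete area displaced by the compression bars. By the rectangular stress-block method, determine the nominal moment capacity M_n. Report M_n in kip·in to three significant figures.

Assume both steels yield.
a = (A_s − A'_s) f_y/(0.85 f'_c b) = (6.34 − 1.37) × 60/(0.85 × 3 × 13.5) = 8.662 in.
c = a/β₁ = 8.662/0.85 = 10.191 in; ε'_s = 0.003(c − d')/c = 0.0022 ≥ ε_y = 0.0021, so the compression steel yields.
M_n = (A_s − A'_s) f_y (d − a/2) + A'_s f_y (d − d') = 298.2 × (22.5 − 4.331) + 82.2 × (22.5 − 2.6) = 5418.0 + 1635.8 = 7053.8 kip·in.

M_n ≈ 7050 kip·in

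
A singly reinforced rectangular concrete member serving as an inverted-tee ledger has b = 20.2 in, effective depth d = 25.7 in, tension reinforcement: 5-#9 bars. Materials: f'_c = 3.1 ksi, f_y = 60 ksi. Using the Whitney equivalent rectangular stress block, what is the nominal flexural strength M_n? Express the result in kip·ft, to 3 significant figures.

A_s = 5 × 1 = 5 in².
T = A_s f_y = 5 × 60 = 300 kips.
a = T/(0.85 f'_c b) = 300/(0.85 × 3.1 × 20.2) = 5.636 in.
M_n = T(d − a/2) = 300 × (25.7 − 2.818) = 6864.6 kip·in = 6864.6/12 = 572.05 kip·ft.

M_n ≈ 572 kip·ft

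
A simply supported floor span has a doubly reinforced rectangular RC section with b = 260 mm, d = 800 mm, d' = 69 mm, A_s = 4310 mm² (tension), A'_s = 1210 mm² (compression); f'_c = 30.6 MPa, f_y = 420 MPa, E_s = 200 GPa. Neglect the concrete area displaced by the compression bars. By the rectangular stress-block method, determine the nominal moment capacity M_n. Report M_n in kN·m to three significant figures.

Assume both tension and compression steel yield.
Net tension couple steel: A_s − A'_s = 3100 mm².
a = (A_s − A'_s) f_y / (0.85 f'_c b) = 1302000/(0.85 × 30.6 × 260) = 192.53 mm.
c = a/β₁ = 192.53/0.831 = 231.68 mm; ε'_s = 0.003(c − d')/c = 0.0021 ≥ f_y/E_s = 0.0021, so compression steel does yield.
M_n = (A_s − A'_s) f_y (d − a/2) + A'_s f_y (d − d') = [1302000 × (800 − 96.265) + 508200 × (800 − 69)] × 10⁻⁶ = 916.26 + 371.49 = 1287.75 kN·m.

M_n ≈ 1290 kN·m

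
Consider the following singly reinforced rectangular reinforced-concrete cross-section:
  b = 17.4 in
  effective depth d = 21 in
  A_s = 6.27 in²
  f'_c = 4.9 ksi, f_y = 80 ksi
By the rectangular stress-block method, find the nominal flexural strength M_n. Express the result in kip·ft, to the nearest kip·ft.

M_n ≈ 733 kip·ft

T = A_s f_y = 6.27 × 80 = 501.6 kips.
a = T/(0.85 f'_c b) = 501.6/(0.85 × 4.9 × 17.4) = 6.921 in.
M_n = T(d − a/2) = 501.6 × (21 − 3.4605) = 8797.8 kip·in = 8797.8/12 = 733.15 kip·ft.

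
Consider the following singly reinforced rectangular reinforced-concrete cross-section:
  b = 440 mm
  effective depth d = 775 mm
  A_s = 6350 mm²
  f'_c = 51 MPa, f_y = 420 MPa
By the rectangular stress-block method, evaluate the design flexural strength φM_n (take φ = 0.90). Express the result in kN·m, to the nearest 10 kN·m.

T = A_s f_y = 6350 × 420 = 2667000 N = 2667 kN.
From C = T: a = T/(0.85 f'_c b) = 2667000/(0.85 × 51 × 440) = 139.82 mm.
M_n = T(d − a/2) = 2667 kN × (775 − 69.91) mm = 1880.48 kN·m.
φM_n = 0.90 × 1880.48 = 1692.43 kN·m.

φM_n ≈ 1690 kN·m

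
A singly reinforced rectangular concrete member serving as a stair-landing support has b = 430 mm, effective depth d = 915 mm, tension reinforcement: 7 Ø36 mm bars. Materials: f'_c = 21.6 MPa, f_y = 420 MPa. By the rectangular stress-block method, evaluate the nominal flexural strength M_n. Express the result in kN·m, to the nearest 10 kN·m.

M_n ≈ 2170 kN·m

A_s = 7 × 1018 = 7126 mm².
T = A_s f_y = 7126 × 420 = 2992920 N = 2992.92 kN.
From C = T: a = T/(0.85 f'_c b) = 2992920/(0.85 × 21.6 × 430) = 379.10 mm.
M_n = T(d − a/2) = 2992.92 kN × (915 − 189.55) mm = 2171.21 kN·m.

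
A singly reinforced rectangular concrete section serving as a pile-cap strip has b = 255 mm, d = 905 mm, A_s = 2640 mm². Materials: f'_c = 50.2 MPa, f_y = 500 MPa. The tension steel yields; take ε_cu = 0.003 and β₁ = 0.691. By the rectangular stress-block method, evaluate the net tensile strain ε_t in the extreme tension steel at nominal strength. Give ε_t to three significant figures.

a = A_s f_y/(0.85 f'_c b) = 121.31 mm.
β₁ = 0.691, so c = a/β₁ = 121.31/0.691 = 175.56 mm.
From the linear strain diagram with ε_cu = 0.003: ε_t = 0.003 (d − c)/c = 0.003 × (905 − 175.56)/175.56 = 0.0125.
Since ε_t ≥ 0.005, the section is tension-controlled.

ε_t ≈ 0.0125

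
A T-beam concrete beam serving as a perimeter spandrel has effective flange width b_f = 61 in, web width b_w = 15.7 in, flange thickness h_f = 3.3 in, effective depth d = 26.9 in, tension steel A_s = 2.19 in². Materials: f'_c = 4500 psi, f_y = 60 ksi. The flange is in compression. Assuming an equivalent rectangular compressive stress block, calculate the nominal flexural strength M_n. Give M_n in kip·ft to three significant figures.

M_n ≈ 291 kip·ft

Tension: T = A_s f_y = 2.19 × 60 = 131.4 kips.
Try a within the flange: a = T/(0.85 f'_c b_f) = 131.4/(0.85 × 4.5 × 61) = 0.563 in.
Since a = 0.563 ≤ h_f = 3.3 in, the stress block lies entirely in the flange; analyse as a rectangular beam of width b_f.
M_n = T(d − a/2) = 131.4 × (26.9 − 0.2815) = 3497.7 kip·in.
M_n = 3497.7/12 = 291.48 kip·ft.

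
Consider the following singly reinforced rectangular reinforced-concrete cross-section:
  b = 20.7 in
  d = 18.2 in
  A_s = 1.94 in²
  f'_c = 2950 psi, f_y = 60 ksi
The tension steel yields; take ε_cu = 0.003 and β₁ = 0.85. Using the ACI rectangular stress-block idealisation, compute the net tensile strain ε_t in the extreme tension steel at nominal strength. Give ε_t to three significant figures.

ε_t ≈ 0.0177

a = A_s f_y/(0.85 f'_c b) = 2.243 in.
β₁ = 0.85, so c = a/β₁ = 2.243/0.85 = 2.639 in.
From the linear strain diagram with ε_cu = 0.003: ε_t = 0.003 (d − c)/c = 0.003 × (18.2 − 2.639)/2.639 = 0.0177.
Since ε_t ≥ 0.005, the section is tension-controlled.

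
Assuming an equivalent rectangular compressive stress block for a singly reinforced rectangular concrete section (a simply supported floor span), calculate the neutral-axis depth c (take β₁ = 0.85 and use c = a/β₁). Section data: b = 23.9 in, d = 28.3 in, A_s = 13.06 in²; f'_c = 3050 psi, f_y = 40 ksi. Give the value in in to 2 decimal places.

T = A_s f_y = 13.06 × 40 = 522.4 kips.
a = T/(0.85 f'_c b) = 522.4/(0.85 × 3.05 × 23.9) = 8.4311 in.
With β₁ = 0.85, c = a/β₁ = 8.4311/0.85 = 9.92 in.

c ≈ 9.92 in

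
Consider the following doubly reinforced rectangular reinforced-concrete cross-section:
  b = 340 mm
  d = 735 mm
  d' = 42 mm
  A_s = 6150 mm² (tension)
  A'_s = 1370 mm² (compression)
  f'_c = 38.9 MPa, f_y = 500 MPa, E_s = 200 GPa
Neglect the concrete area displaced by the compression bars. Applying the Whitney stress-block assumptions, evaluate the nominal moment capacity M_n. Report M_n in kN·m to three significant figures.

Assume both tension and compression steel yield.
Net tension couple steel: A_s − A'_s = 4780 mm².
a = (A_s − A'_s) f_y / (0.85 f'_c b) = 2390000/(0.85 × 38.9 × 340) = 212.59 mm.
c = a/β₁ = 212.59/0.772 = 275.38 mm; ε'_s = 0.003(c − d')/c = 0.0025 ≥ f_y/E_s = 0.0025, so compression steel does yield.
M_n = (A_s − A'_s) f_y (d − a/2) + A'_s f_y (d − d') = [2390000 × (735 − 106.295) + 685000 × (735 − 42)] × 10⁻⁶ = 1502.60 + 474.71 = 1977.31 kN·m.

M_n ≈ 1980 kN·m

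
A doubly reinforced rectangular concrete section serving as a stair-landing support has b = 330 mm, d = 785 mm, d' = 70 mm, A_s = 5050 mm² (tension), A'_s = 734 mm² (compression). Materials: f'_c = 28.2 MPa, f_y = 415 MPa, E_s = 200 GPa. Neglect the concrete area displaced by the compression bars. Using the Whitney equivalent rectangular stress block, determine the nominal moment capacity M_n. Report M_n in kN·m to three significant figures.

M_n ≈ 1420 kN·m

Assume both tension and compression steel yield.
Net tension couple steel: A_s − A'_s = 4316 mm².
a = (A_s − A'_s) f_y / (0.85 f'_c b) = 1791140/(0.85 × 28.2 × 330) = 226.44 mm.
c = a/β₁ = 226.44/0.849 = 266.71 mm; ε'_s = 0.003(c − d')/c = 0.0022 ≥ f_y/E_s = 0.0021, so compression steel does yield.
M_n = (A_s − A'_s) f_y (d − a/2) + A'_s f_y (d − d') = [1791140 × (785 − 113.22) + 304610 × (785 − 70)] × 10⁻⁶ = 1203.25 + 217.80 = 1421.05 kN·m.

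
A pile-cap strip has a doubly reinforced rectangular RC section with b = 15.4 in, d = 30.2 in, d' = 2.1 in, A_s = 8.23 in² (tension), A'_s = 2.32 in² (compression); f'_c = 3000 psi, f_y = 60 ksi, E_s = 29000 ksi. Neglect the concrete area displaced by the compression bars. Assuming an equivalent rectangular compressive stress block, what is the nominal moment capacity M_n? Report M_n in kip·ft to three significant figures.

M_n ≈ 1080 kip·ft

Assume both steels yield.
a = (A_s − A'_s) f_y/(0.85 f'_c b) = (8.23 − 2.32) × 60/(0.85 × 3 × 15.4) = 9.030 in.
c = a/β₁ = 9.030/0.85 = 10.624 in; ε'_s = 0.003(c − d')/c = 0.0024 ≥ ε_y = 0.0021, so the compression steel yields.
M_n = (A_s − A'_s) f_y (d − a/2) + A'_s f_y (d − d') = 354.6 × (30.2 − 4.515) + 139.2 × (30.2 − 2.1) = 9107.9 + 3911.5 = 13019.4 kip·in = 13019.4/12 = 1084.95 kip·ft.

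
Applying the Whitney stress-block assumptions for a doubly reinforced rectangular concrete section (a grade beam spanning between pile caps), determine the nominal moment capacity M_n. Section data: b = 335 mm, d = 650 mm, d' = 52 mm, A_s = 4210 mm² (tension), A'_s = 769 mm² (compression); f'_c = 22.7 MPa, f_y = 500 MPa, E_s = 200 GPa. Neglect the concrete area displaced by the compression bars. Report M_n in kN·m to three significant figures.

M_n ≈ 1120 kN·m

Assume both tension and compression steel yield.
Net tension couple steel: A_s − A'_s = 3441 mm².
a = (A_s − A'_s) f_y / (0.85 f'_c b) = 1720500/(0.85 × 22.7 × 335) = 266.17 mm.
c = a/β₁ = 266.17/0.85 = 313.14 mm; ε'_s = 0.003(c − d')/c = 0.0025 ≥ f_y/E_s = 0.0025, so compression steel does yield.
M_n = (A_s − A'_s) f_y (d − a/2) + A'_s f_y (d − d') = [1720500 × (650 − 133.085) + 384500 × (650 − 52)] × 10⁻⁶ = 889.35 + 229.93 = 1119.28 kN·m.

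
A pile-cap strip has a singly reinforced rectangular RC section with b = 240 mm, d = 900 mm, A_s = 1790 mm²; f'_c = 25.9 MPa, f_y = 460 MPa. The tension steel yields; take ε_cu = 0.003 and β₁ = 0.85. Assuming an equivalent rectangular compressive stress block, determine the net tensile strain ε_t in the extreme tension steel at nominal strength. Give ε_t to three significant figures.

ε_t ≈ 0.0117

a = A_s f_y/(0.85 f'_c b) = 155.84 mm.
β₁ = 0.85, so c = a/β₁ = 155.84/0.85 = 183.34 mm.
From the linear strain diagram with ε_cu = 0.003: ε_t = 0.003 (d − c)/c = 0.003 × (900 − 183.34)/183.34 = 0.0117.
Since ε_t ≥ 0.005, the section is tension-controlled.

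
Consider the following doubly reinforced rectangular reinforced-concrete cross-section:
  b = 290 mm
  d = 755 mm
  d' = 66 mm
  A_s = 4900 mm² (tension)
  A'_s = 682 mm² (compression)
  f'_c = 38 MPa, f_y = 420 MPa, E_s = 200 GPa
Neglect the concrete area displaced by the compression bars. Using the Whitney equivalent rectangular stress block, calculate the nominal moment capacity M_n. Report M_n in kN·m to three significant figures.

Assume both tension and compression steel yield.
Net tension couple steel: A_s − A'_s = 4218 mm².
a = (A_s − A'_s) f_y / (0.85 f'_c b) = 1771560/(0.85 × 38 × 290) = 189.13 mm.
c = a/β₁ = 189.13/0.779 = 242.79 mm; ε'_s = 0.003(c − d')/c = 0.0022 ≥ f_y/E_s = 0.0021, so compression steel does yield.
M_n = (A_s − A'_s) f_y (d − a/2) + A'_s f_y (d − d') = [1771560 × (755 − 94.565) + 286440 × (755 − 66)] × 10⁻⁶ = 1170.00 + 197.36 = 1367.36 kN·m.

M_n ≈ 1370 kN·m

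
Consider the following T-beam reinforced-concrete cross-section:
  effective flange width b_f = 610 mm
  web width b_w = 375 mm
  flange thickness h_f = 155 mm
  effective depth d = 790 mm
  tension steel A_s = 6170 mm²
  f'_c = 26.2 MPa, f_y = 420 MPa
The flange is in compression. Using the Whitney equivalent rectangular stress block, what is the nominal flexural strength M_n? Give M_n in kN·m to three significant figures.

M_n ≈ 1790 kN·m

Tension: T = A_s f_y = 6170 × 420 = 2591400 N.
Try a within the flange: a = T/(0.85 f'_c b_f) = 2591400/(0.85 × 26.2 × 610) = 190.76 mm.
a = 190.76 > h_f = 155 mm: the block extends into the web. Split into flange-overhang and web parts.
C_f = 0.85 f'_c (b_f − b_w) h_f = 0.85 × 26.2 × (610 − 375) × 155 = 811185 N.
Remaining web compression depth: a_w = (T − C_f)/(0.85 f'_c b_w) = (2591400 − 811185)/(0.85 × 26.2 × 375) = 213.17 mm.
M_n = C_f(d − h_f/2) + (T − C_f)(d − a_w/2) = 811185 × (790 − 77.5) + 1780215 × (790 − 106.585) = 577.97 + 1216.63 = 1794.60 × 10⁶ N·mm.
M_n = 1794.60 kN·m.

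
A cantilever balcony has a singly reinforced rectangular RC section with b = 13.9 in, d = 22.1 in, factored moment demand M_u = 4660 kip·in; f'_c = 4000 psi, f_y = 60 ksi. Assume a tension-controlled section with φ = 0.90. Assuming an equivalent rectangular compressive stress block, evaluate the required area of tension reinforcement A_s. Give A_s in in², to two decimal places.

A_s ≈ 4.48 in²

M_n = M_u/φ = 4660/0.90 = 5177.78 kip·in.
From M_n = 0.85 f'_c a b (d − a/2):
a = d − √(d² − 2M_n/(0.85 f'_c b)) = 22.1 − √(22.1² − 2 × 5177.78/(0.85 × 4 × 13.9)) = 5.690 in.
A_s = 0.85 f'_c a b / f_y = 0.85 × 4 × 5.690 × 13.9 / 60 = 4.482 in².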